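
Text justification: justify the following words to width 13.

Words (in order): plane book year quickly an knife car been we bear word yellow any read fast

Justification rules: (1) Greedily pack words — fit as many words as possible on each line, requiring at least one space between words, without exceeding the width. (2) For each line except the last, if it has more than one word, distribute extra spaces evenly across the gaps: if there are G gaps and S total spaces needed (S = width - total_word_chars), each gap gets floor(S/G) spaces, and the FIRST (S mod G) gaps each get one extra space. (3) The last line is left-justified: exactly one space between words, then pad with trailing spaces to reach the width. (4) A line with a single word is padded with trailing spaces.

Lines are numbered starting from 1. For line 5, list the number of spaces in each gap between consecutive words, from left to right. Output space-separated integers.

Line 1: ['plane', 'book'] (min_width=10, slack=3)
Line 2: ['year', 'quickly'] (min_width=12, slack=1)
Line 3: ['an', 'knife', 'car'] (min_width=12, slack=1)
Line 4: ['been', 'we', 'bear'] (min_width=12, slack=1)
Line 5: ['word', 'yellow'] (min_width=11, slack=2)
Line 6: ['any', 'read', 'fast'] (min_width=13, slack=0)

Answer: 3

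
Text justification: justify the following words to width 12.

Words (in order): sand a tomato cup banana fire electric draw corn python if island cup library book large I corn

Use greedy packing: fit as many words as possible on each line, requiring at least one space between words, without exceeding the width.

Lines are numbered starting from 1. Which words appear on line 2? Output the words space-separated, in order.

Answer: tomato cup

Derivation:
Line 1: ['sand', 'a'] (min_width=6, slack=6)
Line 2: ['tomato', 'cup'] (min_width=10, slack=2)
Line 3: ['banana', 'fire'] (min_width=11, slack=1)
Line 4: ['electric'] (min_width=8, slack=4)
Line 5: ['draw', 'corn'] (min_width=9, slack=3)
Line 6: ['python', 'if'] (min_width=9, slack=3)
Line 7: ['island', 'cup'] (min_width=10, slack=2)
Line 8: ['library', 'book'] (min_width=12, slack=0)
Line 9: ['large', 'I', 'corn'] (min_width=12, slack=0)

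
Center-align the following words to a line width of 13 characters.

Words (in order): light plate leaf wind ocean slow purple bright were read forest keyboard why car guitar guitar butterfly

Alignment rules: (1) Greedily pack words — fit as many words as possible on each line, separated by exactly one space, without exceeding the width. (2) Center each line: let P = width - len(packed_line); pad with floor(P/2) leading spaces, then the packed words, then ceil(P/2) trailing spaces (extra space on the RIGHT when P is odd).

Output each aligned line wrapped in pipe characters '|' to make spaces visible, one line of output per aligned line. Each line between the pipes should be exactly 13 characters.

Answer: | light plate |
|  leaf wind  |
| ocean slow  |
|purple bright|
|  were read  |
|   forest    |
|keyboard why |
| car guitar  |
|   guitar    |
|  butterfly  |

Derivation:
Line 1: ['light', 'plate'] (min_width=11, slack=2)
Line 2: ['leaf', 'wind'] (min_width=9, slack=4)
Line 3: ['ocean', 'slow'] (min_width=10, slack=3)
Line 4: ['purple', 'bright'] (min_width=13, slack=0)
Line 5: ['were', 'read'] (min_width=9, slack=4)
Line 6: ['forest'] (min_width=6, slack=7)
Line 7: ['keyboard', 'why'] (min_width=12, slack=1)
Line 8: ['car', 'guitar'] (min_width=10, slack=3)
Line 9: ['guitar'] (min_width=6, slack=7)
Line 10: ['butterfly'] (min_width=9, slack=4)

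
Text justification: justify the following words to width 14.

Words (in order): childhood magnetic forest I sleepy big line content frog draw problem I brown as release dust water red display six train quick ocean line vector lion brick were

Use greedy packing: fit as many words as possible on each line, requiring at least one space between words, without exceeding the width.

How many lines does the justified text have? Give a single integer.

Line 1: ['childhood'] (min_width=9, slack=5)
Line 2: ['magnetic'] (min_width=8, slack=6)
Line 3: ['forest', 'I'] (min_width=8, slack=6)
Line 4: ['sleepy', 'big'] (min_width=10, slack=4)
Line 5: ['line', 'content'] (min_width=12, slack=2)
Line 6: ['frog', 'draw'] (min_width=9, slack=5)
Line 7: ['problem', 'I'] (min_width=9, slack=5)
Line 8: ['brown', 'as'] (min_width=8, slack=6)
Line 9: ['release', 'dust'] (min_width=12, slack=2)
Line 10: ['water', 'red'] (min_width=9, slack=5)
Line 11: ['display', 'six'] (min_width=11, slack=3)
Line 12: ['train', 'quick'] (min_width=11, slack=3)
Line 13: ['ocean', 'line'] (min_width=10, slack=4)
Line 14: ['vector', 'lion'] (min_width=11, slack=3)
Line 15: ['brick', 'were'] (min_width=10, slack=4)
Total lines: 15

Answer: 15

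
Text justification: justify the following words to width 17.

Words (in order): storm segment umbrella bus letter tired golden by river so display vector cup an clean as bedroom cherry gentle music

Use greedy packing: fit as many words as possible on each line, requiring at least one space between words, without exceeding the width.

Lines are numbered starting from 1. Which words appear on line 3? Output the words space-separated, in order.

Answer: letter tired

Derivation:
Line 1: ['storm', 'segment'] (min_width=13, slack=4)
Line 2: ['umbrella', 'bus'] (min_width=12, slack=5)
Line 3: ['letter', 'tired'] (min_width=12, slack=5)
Line 4: ['golden', 'by', 'river'] (min_width=15, slack=2)
Line 5: ['so', 'display', 'vector'] (min_width=17, slack=0)
Line 6: ['cup', 'an', 'clean', 'as'] (min_width=15, slack=2)
Line 7: ['bedroom', 'cherry'] (min_width=14, slack=3)
Line 8: ['gentle', 'music'] (min_width=12, slack=5)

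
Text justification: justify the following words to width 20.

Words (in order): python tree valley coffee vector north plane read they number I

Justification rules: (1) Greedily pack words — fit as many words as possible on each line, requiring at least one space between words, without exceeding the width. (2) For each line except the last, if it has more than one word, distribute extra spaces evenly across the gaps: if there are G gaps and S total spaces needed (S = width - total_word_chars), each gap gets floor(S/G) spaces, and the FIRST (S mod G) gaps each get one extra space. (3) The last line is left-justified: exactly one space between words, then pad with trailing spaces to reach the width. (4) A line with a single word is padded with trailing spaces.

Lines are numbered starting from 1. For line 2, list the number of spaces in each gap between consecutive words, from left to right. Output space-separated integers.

Answer: 2 1

Derivation:
Line 1: ['python', 'tree', 'valley'] (min_width=18, slack=2)
Line 2: ['coffee', 'vector', 'north'] (min_width=19, slack=1)
Line 3: ['plane', 'read', 'they'] (min_width=15, slack=5)
Line 4: ['number', 'I'] (min_width=8, slack=12)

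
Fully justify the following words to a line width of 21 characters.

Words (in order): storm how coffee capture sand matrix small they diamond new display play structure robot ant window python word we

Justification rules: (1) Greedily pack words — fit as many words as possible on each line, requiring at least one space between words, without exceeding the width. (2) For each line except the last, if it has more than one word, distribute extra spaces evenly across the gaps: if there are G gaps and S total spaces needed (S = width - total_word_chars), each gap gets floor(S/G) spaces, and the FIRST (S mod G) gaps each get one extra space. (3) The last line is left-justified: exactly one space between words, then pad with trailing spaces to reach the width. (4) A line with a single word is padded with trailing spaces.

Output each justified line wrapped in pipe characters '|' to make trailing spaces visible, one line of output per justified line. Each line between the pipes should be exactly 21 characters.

Answer: |storm    how   coffee|
|capture  sand  matrix|
|small   they  diamond|
|new    display   play|
|structure  robot  ant|
|window python word we|

Derivation:
Line 1: ['storm', 'how', 'coffee'] (min_width=16, slack=5)
Line 2: ['capture', 'sand', 'matrix'] (min_width=19, slack=2)
Line 3: ['small', 'they', 'diamond'] (min_width=18, slack=3)
Line 4: ['new', 'display', 'play'] (min_width=16, slack=5)
Line 5: ['structure', 'robot', 'ant'] (min_width=19, slack=2)
Line 6: ['window', 'python', 'word', 'we'] (min_width=21, slack=0)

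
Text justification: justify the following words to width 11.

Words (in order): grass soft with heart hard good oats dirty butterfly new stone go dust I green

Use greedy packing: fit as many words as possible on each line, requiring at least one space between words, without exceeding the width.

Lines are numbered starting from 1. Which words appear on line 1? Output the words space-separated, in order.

Answer: grass soft

Derivation:
Line 1: ['grass', 'soft'] (min_width=10, slack=1)
Line 2: ['with', 'heart'] (min_width=10, slack=1)
Line 3: ['hard', 'good'] (min_width=9, slack=2)
Line 4: ['oats', 'dirty'] (min_width=10, slack=1)
Line 5: ['butterfly'] (min_width=9, slack=2)
Line 6: ['new', 'stone'] (min_width=9, slack=2)
Line 7: ['go', 'dust', 'I'] (min_width=9, slack=2)
Line 8: ['green'] (min_width=5, slack=6)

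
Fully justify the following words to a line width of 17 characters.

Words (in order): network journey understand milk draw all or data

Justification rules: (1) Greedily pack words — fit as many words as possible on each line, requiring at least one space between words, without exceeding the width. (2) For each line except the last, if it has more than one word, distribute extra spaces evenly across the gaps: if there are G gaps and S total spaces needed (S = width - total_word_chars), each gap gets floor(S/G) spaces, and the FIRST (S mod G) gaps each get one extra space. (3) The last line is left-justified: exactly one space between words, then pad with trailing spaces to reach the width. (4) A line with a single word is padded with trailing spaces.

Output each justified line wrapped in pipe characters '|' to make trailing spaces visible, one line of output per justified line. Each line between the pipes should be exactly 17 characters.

Answer: |network   journey|
|understand   milk|
|draw all or data |

Derivation:
Line 1: ['network', 'journey'] (min_width=15, slack=2)
Line 2: ['understand', 'milk'] (min_width=15, slack=2)
Line 3: ['draw', 'all', 'or', 'data'] (min_width=16, slack=1)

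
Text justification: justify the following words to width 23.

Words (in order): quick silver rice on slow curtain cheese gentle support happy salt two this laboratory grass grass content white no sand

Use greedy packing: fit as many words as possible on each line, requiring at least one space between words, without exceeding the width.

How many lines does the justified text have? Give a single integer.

Answer: 6

Derivation:
Line 1: ['quick', 'silver', 'rice', 'on'] (min_width=20, slack=3)
Line 2: ['slow', 'curtain', 'cheese'] (min_width=19, slack=4)
Line 3: ['gentle', 'support', 'happy'] (min_width=20, slack=3)
Line 4: ['salt', 'two', 'this'] (min_width=13, slack=10)
Line 5: ['laboratory', 'grass', 'grass'] (min_width=22, slack=1)
Line 6: ['content', 'white', 'no', 'sand'] (min_width=21, slack=2)
Total lines: 6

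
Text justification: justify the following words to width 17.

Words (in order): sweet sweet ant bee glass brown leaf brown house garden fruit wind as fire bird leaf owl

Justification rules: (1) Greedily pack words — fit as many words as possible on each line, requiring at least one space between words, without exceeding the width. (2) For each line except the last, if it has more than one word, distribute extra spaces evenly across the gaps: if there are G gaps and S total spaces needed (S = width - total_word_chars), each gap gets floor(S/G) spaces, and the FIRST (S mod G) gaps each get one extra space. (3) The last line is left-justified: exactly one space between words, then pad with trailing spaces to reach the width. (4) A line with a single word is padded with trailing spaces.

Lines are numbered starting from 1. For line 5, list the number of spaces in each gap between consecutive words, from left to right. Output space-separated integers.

Line 1: ['sweet', 'sweet', 'ant'] (min_width=15, slack=2)
Line 2: ['bee', 'glass', 'brown'] (min_width=15, slack=2)
Line 3: ['leaf', 'brown', 'house'] (min_width=16, slack=1)
Line 4: ['garden', 'fruit', 'wind'] (min_width=17, slack=0)
Line 5: ['as', 'fire', 'bird', 'leaf'] (min_width=17, slack=0)
Line 6: ['owl'] (min_width=3, slack=14)

Answer: 1 1 1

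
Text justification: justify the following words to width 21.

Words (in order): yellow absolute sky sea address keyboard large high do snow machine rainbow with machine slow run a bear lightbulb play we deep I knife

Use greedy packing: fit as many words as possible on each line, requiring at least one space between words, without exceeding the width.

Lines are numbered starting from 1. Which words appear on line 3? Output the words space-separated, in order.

Line 1: ['yellow', 'absolute', 'sky'] (min_width=19, slack=2)
Line 2: ['sea', 'address', 'keyboard'] (min_width=20, slack=1)
Line 3: ['large', 'high', 'do', 'snow'] (min_width=18, slack=3)
Line 4: ['machine', 'rainbow', 'with'] (min_width=20, slack=1)
Line 5: ['machine', 'slow', 'run', 'a'] (min_width=18, slack=3)
Line 6: ['bear', 'lightbulb', 'play'] (min_width=19, slack=2)
Line 7: ['we', 'deep', 'I', 'knife'] (min_width=15, slack=6)

Answer: large high do snow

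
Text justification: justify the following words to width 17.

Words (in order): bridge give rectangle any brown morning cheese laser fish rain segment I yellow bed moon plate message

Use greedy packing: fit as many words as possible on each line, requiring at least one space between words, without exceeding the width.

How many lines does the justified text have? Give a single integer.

Answer: 7

Derivation:
Line 1: ['bridge', 'give'] (min_width=11, slack=6)
Line 2: ['rectangle', 'any'] (min_width=13, slack=4)
Line 3: ['brown', 'morning'] (min_width=13, slack=4)
Line 4: ['cheese', 'laser', 'fish'] (min_width=17, slack=0)
Line 5: ['rain', 'segment', 'I'] (min_width=14, slack=3)
Line 6: ['yellow', 'bed', 'moon'] (min_width=15, slack=2)
Line 7: ['plate', 'message'] (min_width=13, slack=4)
Total lines: 7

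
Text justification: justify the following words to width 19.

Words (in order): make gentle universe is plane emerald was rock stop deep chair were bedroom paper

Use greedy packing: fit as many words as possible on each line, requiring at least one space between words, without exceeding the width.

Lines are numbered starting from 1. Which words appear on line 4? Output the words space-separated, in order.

Line 1: ['make', 'gentle'] (min_width=11, slack=8)
Line 2: ['universe', 'is', 'plane'] (min_width=17, slack=2)
Line 3: ['emerald', 'was', 'rock'] (min_width=16, slack=3)
Line 4: ['stop', 'deep', 'chair'] (min_width=15, slack=4)
Line 5: ['were', 'bedroom', 'paper'] (min_width=18, slack=1)

Answer: stop deep chair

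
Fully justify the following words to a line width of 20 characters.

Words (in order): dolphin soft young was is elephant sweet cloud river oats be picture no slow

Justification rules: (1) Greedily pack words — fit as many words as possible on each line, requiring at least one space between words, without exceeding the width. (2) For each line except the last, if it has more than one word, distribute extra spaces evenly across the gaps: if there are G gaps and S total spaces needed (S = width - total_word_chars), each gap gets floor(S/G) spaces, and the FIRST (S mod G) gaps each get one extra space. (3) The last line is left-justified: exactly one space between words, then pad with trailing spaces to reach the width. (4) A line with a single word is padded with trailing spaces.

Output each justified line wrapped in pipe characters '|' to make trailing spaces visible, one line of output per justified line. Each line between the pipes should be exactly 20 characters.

Answer: |dolphin  soft  young|
|was    is   elephant|
|sweet   cloud  river|
|oats  be  picture no|
|slow                |

Derivation:
Line 1: ['dolphin', 'soft', 'young'] (min_width=18, slack=2)
Line 2: ['was', 'is', 'elephant'] (min_width=15, slack=5)
Line 3: ['sweet', 'cloud', 'river'] (min_width=17, slack=3)
Line 4: ['oats', 'be', 'picture', 'no'] (min_width=18, slack=2)
Line 5: ['slow'] (min_width=4, slack=16)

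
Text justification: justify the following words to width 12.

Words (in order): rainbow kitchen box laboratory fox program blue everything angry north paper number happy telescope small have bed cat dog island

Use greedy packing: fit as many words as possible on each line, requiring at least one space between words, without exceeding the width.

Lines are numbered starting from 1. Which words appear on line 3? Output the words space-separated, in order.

Line 1: ['rainbow'] (min_width=7, slack=5)
Line 2: ['kitchen', 'box'] (min_width=11, slack=1)
Line 3: ['laboratory'] (min_width=10, slack=2)
Line 4: ['fox', 'program'] (min_width=11, slack=1)
Line 5: ['blue'] (min_width=4, slack=8)
Line 6: ['everything'] (min_width=10, slack=2)
Line 7: ['angry', 'north'] (min_width=11, slack=1)
Line 8: ['paper', 'number'] (min_width=12, slack=0)
Line 9: ['happy'] (min_width=5, slack=7)
Line 10: ['telescope'] (min_width=9, slack=3)
Line 11: ['small', 'have'] (min_width=10, slack=2)
Line 12: ['bed', 'cat', 'dog'] (min_width=11, slack=1)
Line 13: ['island'] (min_width=6, slack=6)

Answer: laboratory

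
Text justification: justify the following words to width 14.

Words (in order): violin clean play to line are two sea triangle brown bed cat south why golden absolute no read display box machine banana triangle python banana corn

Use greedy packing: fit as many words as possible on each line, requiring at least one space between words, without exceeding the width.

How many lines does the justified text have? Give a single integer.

Line 1: ['violin', 'clean'] (min_width=12, slack=2)
Line 2: ['play', 'to', 'line'] (min_width=12, slack=2)
Line 3: ['are', 'two', 'sea'] (min_width=11, slack=3)
Line 4: ['triangle', 'brown'] (min_width=14, slack=0)
Line 5: ['bed', 'cat', 'south'] (min_width=13, slack=1)
Line 6: ['why', 'golden'] (min_width=10, slack=4)
Line 7: ['absolute', 'no'] (min_width=11, slack=3)
Line 8: ['read', 'display'] (min_width=12, slack=2)
Line 9: ['box', 'machine'] (min_width=11, slack=3)
Line 10: ['banana'] (min_width=6, slack=8)
Line 11: ['triangle'] (min_width=8, slack=6)
Line 12: ['python', 'banana'] (min_width=13, slack=1)
Line 13: ['corn'] (min_width=4, slack=10)
Total lines: 13

Answer: 13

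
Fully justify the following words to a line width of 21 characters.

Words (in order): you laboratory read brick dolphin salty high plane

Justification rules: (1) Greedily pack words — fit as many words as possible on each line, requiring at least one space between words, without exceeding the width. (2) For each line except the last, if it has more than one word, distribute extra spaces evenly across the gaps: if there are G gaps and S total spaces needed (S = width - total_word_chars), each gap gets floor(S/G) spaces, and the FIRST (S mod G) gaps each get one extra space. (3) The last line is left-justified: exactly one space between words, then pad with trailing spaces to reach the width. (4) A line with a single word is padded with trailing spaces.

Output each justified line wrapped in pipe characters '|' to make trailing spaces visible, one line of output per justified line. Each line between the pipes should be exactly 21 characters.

Answer: |you  laboratory  read|
|brick  dolphin  salty|
|high plane           |

Derivation:
Line 1: ['you', 'laboratory', 'read'] (min_width=19, slack=2)
Line 2: ['brick', 'dolphin', 'salty'] (min_width=19, slack=2)
Line 3: ['high', 'plane'] (min_width=10, slack=11)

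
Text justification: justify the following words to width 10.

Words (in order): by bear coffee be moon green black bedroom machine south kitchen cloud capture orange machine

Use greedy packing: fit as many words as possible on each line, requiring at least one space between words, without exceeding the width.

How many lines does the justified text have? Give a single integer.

Answer: 12

Derivation:
Line 1: ['by', 'bear'] (min_width=7, slack=3)
Line 2: ['coffee', 'be'] (min_width=9, slack=1)
Line 3: ['moon', 'green'] (min_width=10, slack=0)
Line 4: ['black'] (min_width=5, slack=5)
Line 5: ['bedroom'] (min_width=7, slack=3)
Line 6: ['machine'] (min_width=7, slack=3)
Line 7: ['south'] (min_width=5, slack=5)
Line 8: ['kitchen'] (min_width=7, slack=3)
Line 9: ['cloud'] (min_width=5, slack=5)
Line 10: ['capture'] (min_width=7, slack=3)
Line 11: ['orange'] (min_width=6, slack=4)
Line 12: ['machine'] (min_width=7, slack=3)
Total lines: 12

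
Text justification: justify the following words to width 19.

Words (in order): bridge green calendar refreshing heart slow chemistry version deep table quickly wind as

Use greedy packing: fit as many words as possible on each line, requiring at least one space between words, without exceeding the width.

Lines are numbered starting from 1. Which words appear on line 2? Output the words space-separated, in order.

Answer: calendar refreshing

Derivation:
Line 1: ['bridge', 'green'] (min_width=12, slack=7)
Line 2: ['calendar', 'refreshing'] (min_width=19, slack=0)
Line 3: ['heart', 'slow'] (min_width=10, slack=9)
Line 4: ['chemistry', 'version'] (min_width=17, slack=2)
Line 5: ['deep', 'table', 'quickly'] (min_width=18, slack=1)
Line 6: ['wind', 'as'] (min_width=7, slack=12)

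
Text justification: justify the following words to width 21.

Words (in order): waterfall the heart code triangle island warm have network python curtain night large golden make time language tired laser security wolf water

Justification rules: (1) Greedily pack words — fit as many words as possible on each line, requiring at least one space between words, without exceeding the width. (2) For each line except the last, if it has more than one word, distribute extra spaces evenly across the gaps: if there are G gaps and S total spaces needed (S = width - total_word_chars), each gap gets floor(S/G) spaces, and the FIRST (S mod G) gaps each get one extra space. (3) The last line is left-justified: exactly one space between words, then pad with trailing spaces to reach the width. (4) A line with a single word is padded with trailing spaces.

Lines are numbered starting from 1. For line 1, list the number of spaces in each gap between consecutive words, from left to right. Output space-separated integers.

Line 1: ['waterfall', 'the', 'heart'] (min_width=19, slack=2)
Line 2: ['code', 'triangle', 'island'] (min_width=20, slack=1)
Line 3: ['warm', 'have', 'network'] (min_width=17, slack=4)
Line 4: ['python', 'curtain', 'night'] (min_width=20, slack=1)
Line 5: ['large', 'golden', 'make'] (min_width=17, slack=4)
Line 6: ['time', 'language', 'tired'] (min_width=19, slack=2)
Line 7: ['laser', 'security', 'wolf'] (min_width=19, slack=2)
Line 8: ['water'] (min_width=5, slack=16)

Answer: 2 2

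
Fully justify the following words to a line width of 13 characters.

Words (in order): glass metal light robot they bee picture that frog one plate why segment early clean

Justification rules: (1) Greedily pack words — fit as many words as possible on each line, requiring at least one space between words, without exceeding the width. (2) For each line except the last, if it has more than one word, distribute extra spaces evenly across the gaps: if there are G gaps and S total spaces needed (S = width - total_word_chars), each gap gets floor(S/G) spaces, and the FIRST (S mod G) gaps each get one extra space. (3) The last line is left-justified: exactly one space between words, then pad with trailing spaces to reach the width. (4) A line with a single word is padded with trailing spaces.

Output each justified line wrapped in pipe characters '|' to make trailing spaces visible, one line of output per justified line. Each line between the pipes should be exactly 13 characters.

Line 1: ['glass', 'metal'] (min_width=11, slack=2)
Line 2: ['light', 'robot'] (min_width=11, slack=2)
Line 3: ['they', 'bee'] (min_width=8, slack=5)
Line 4: ['picture', 'that'] (min_width=12, slack=1)
Line 5: ['frog', 'one'] (min_width=8, slack=5)
Line 6: ['plate', 'why'] (min_width=9, slack=4)
Line 7: ['segment', 'early'] (min_width=13, slack=0)
Line 8: ['clean'] (min_width=5, slack=8)

Answer: |glass   metal|
|light   robot|
|they      bee|
|picture  that|
|frog      one|
|plate     why|
|segment early|
|clean        |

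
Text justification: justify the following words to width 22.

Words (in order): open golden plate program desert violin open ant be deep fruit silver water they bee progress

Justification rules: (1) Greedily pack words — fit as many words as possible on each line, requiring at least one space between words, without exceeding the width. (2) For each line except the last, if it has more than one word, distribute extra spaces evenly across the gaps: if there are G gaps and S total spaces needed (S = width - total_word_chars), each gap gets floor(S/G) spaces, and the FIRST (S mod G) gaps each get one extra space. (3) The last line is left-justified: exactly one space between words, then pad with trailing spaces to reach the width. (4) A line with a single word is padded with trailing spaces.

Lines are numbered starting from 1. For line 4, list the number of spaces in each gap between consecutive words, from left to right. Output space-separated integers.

Line 1: ['open', 'golden', 'plate'] (min_width=17, slack=5)
Line 2: ['program', 'desert', 'violin'] (min_width=21, slack=1)
Line 3: ['open', 'ant', 'be', 'deep', 'fruit'] (min_width=22, slack=0)
Line 4: ['silver', 'water', 'they', 'bee'] (min_width=21, slack=1)
Line 5: ['progress'] (min_width=8, slack=14)

Answer: 2 1 1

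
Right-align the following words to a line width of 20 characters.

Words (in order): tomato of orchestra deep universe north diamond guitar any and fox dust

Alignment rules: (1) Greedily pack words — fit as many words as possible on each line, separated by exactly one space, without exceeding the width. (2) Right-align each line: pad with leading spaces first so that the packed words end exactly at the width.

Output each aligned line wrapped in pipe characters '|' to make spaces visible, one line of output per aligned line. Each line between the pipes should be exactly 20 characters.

Line 1: ['tomato', 'of', 'orchestra'] (min_width=19, slack=1)
Line 2: ['deep', 'universe', 'north'] (min_width=19, slack=1)
Line 3: ['diamond', 'guitar', 'any'] (min_width=18, slack=2)
Line 4: ['and', 'fox', 'dust'] (min_width=12, slack=8)

Answer: | tomato of orchestra|
| deep universe north|
|  diamond guitar any|
|        and fox dust|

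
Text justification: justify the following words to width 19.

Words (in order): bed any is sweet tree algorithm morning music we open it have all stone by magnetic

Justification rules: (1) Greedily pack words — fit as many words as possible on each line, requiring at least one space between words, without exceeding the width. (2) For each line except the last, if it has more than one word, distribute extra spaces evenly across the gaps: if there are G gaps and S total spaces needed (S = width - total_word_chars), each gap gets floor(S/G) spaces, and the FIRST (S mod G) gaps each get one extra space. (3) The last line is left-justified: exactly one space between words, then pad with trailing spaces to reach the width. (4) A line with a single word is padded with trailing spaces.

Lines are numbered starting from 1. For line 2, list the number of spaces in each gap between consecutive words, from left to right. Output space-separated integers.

Line 1: ['bed', 'any', 'is', 'sweet'] (min_width=16, slack=3)
Line 2: ['tree', 'algorithm'] (min_width=14, slack=5)
Line 3: ['morning', 'music', 'we'] (min_width=16, slack=3)
Line 4: ['open', 'it', 'have', 'all'] (min_width=16, slack=3)
Line 5: ['stone', 'by', 'magnetic'] (min_width=17, slack=2)

Answer: 6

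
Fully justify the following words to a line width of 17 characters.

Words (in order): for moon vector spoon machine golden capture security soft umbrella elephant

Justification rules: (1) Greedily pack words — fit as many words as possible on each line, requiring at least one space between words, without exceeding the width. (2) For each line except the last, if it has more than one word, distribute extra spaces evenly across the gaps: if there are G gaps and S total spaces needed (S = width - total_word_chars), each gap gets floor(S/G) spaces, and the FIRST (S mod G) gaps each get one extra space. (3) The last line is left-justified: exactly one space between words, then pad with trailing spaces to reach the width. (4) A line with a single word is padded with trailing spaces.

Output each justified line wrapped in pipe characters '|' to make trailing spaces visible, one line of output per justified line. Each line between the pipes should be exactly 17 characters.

Line 1: ['for', 'moon', 'vector'] (min_width=15, slack=2)
Line 2: ['spoon', 'machine'] (min_width=13, slack=4)
Line 3: ['golden', 'capture'] (min_width=14, slack=3)
Line 4: ['security', 'soft'] (min_width=13, slack=4)
Line 5: ['umbrella', 'elephant'] (min_width=17, slack=0)

Answer: |for  moon  vector|
|spoon     machine|
|golden    capture|
|security     soft|
|umbrella elephant|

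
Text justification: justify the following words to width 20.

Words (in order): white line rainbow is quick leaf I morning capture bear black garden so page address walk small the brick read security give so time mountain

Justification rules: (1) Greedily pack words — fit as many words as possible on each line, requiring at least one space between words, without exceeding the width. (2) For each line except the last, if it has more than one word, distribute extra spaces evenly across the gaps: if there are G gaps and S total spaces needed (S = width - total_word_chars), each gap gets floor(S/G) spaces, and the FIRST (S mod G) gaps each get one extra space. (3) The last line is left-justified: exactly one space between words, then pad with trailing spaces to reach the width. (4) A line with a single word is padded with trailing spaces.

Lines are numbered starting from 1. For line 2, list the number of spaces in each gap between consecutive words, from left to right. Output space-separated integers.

Answer: 3 3 2

Derivation:
Line 1: ['white', 'line', 'rainbow'] (min_width=18, slack=2)
Line 2: ['is', 'quick', 'leaf', 'I'] (min_width=15, slack=5)
Line 3: ['morning', 'capture', 'bear'] (min_width=20, slack=0)
Line 4: ['black', 'garden', 'so', 'page'] (min_width=20, slack=0)
Line 5: ['address', 'walk', 'small'] (min_width=18, slack=2)
Line 6: ['the', 'brick', 'read'] (min_width=14, slack=6)
Line 7: ['security', 'give', 'so'] (min_width=16, slack=4)
Line 8: ['time', 'mountain'] (min_width=13, slack=7)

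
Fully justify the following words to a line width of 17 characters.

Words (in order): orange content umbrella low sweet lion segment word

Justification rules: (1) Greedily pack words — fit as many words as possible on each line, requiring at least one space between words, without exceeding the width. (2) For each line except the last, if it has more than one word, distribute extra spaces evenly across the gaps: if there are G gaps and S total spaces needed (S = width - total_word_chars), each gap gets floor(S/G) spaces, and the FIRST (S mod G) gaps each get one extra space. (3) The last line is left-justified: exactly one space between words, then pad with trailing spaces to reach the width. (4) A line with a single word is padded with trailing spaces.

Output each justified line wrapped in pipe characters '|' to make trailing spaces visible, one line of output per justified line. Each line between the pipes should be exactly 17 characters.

Answer: |orange    content|
|umbrella      low|
|sweet        lion|
|segment word     |

Derivation:
Line 1: ['orange', 'content'] (min_width=14, slack=3)
Line 2: ['umbrella', 'low'] (min_width=12, slack=5)
Line 3: ['sweet', 'lion'] (min_width=10, slack=7)
Line 4: ['segment', 'word'] (min_width=12, slack=5)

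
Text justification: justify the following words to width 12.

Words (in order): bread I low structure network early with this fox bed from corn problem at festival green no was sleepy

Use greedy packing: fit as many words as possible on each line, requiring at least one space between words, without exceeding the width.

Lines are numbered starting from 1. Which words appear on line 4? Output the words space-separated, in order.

Answer: early with

Derivation:
Line 1: ['bread', 'I', 'low'] (min_width=11, slack=1)
Line 2: ['structure'] (min_width=9, slack=3)
Line 3: ['network'] (min_width=7, slack=5)
Line 4: ['early', 'with'] (min_width=10, slack=2)
Line 5: ['this', 'fox', 'bed'] (min_width=12, slack=0)
Line 6: ['from', 'corn'] (min_width=9, slack=3)
Line 7: ['problem', 'at'] (min_width=10, slack=2)
Line 8: ['festival'] (min_width=8, slack=4)
Line 9: ['green', 'no', 'was'] (min_width=12, slack=0)
Line 10: ['sleepy'] (min_width=6, slack=6)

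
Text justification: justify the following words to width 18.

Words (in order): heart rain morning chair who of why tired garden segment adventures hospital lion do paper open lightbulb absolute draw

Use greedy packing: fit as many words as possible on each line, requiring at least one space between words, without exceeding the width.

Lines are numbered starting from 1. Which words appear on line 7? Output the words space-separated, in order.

Answer: lightbulb absolute

Derivation:
Line 1: ['heart', 'rain', 'morning'] (min_width=18, slack=0)
Line 2: ['chair', 'who', 'of', 'why'] (min_width=16, slack=2)
Line 3: ['tired', 'garden'] (min_width=12, slack=6)
Line 4: ['segment', 'adventures'] (min_width=18, slack=0)
Line 5: ['hospital', 'lion', 'do'] (min_width=16, slack=2)
Line 6: ['paper', 'open'] (min_width=10, slack=8)
Line 7: ['lightbulb', 'absolute'] (min_width=18, slack=0)
Line 8: ['draw'] (min_width=4, slack=14)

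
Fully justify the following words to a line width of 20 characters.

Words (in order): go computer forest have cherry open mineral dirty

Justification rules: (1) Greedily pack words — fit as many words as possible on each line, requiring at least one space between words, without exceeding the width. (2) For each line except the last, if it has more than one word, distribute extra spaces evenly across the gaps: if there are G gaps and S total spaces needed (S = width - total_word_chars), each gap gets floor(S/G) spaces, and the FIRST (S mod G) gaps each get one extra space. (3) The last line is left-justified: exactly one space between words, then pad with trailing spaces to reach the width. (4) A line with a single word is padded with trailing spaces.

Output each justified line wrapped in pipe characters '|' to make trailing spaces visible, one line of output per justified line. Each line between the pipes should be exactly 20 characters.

Line 1: ['go', 'computer', 'forest'] (min_width=18, slack=2)
Line 2: ['have', 'cherry', 'open'] (min_width=16, slack=4)
Line 3: ['mineral', 'dirty'] (min_width=13, slack=7)

Answer: |go  computer  forest|
|have   cherry   open|
|mineral dirty       |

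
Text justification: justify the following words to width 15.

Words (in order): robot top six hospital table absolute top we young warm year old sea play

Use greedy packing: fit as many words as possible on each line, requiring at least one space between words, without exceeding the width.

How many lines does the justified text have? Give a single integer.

Answer: 5

Derivation:
Line 1: ['robot', 'top', 'six'] (min_width=13, slack=2)
Line 2: ['hospital', 'table'] (min_width=14, slack=1)
Line 3: ['absolute', 'top', 'we'] (min_width=15, slack=0)
Line 4: ['young', 'warm', 'year'] (min_width=15, slack=0)
Line 5: ['old', 'sea', 'play'] (min_width=12, slack=3)
Total lines: 5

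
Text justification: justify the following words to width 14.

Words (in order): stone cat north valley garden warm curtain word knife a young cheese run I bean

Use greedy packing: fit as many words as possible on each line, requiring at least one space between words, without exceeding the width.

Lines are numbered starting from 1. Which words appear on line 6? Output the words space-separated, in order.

Answer: cheese run I

Derivation:
Line 1: ['stone', 'cat'] (min_width=9, slack=5)
Line 2: ['north', 'valley'] (min_width=12, slack=2)
Line 3: ['garden', 'warm'] (min_width=11, slack=3)
Line 4: ['curtain', 'word'] (min_width=12, slack=2)
Line 5: ['knife', 'a', 'young'] (min_width=13, slack=1)
Line 6: ['cheese', 'run', 'I'] (min_width=12, slack=2)
Line 7: ['bean'] (min_width=4, slack=10)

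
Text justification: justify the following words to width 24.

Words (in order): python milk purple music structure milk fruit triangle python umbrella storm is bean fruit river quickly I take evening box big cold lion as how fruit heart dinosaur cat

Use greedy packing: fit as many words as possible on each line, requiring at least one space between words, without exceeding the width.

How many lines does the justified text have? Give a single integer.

Line 1: ['python', 'milk', 'purple', 'music'] (min_width=24, slack=0)
Line 2: ['structure', 'milk', 'fruit'] (min_width=20, slack=4)
Line 3: ['triangle', 'python', 'umbrella'] (min_width=24, slack=0)
Line 4: ['storm', 'is', 'bean', 'fruit'] (min_width=19, slack=5)
Line 5: ['river', 'quickly', 'I', 'take'] (min_width=20, slack=4)
Line 6: ['evening', 'box', 'big', 'cold'] (min_width=20, slack=4)
Line 7: ['lion', 'as', 'how', 'fruit', 'heart'] (min_width=23, slack=1)
Line 8: ['dinosaur', 'cat'] (min_width=12, slack=12)
Total lines: 8

Answer: 8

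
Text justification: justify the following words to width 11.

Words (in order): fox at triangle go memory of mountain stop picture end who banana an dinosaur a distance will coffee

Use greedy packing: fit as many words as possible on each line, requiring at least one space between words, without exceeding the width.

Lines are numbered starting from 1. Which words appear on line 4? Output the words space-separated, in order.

Line 1: ['fox', 'at'] (min_width=6, slack=5)
Line 2: ['triangle', 'go'] (min_width=11, slack=0)
Line 3: ['memory', 'of'] (min_width=9, slack=2)
Line 4: ['mountain'] (min_width=8, slack=3)
Line 5: ['stop'] (min_width=4, slack=7)
Line 6: ['picture', 'end'] (min_width=11, slack=0)
Line 7: ['who', 'banana'] (min_width=10, slack=1)
Line 8: ['an', 'dinosaur'] (min_width=11, slack=0)
Line 9: ['a', 'distance'] (min_width=10, slack=1)
Line 10: ['will', 'coffee'] (min_width=11, slack=0)

Answer: mountain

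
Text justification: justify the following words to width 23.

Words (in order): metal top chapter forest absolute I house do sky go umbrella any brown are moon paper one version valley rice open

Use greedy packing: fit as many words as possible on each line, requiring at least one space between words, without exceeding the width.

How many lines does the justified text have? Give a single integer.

Answer: 6

Derivation:
Line 1: ['metal', 'top', 'chapter'] (min_width=17, slack=6)
Line 2: ['forest', 'absolute', 'I', 'house'] (min_width=23, slack=0)
Line 3: ['do', 'sky', 'go', 'umbrella', 'any'] (min_width=22, slack=1)
Line 4: ['brown', 'are', 'moon', 'paper'] (min_width=20, slack=3)
Line 5: ['one', 'version', 'valley', 'rice'] (min_width=23, slack=0)
Line 6: ['open'] (min_width=4, slack=19)
Total lines: 6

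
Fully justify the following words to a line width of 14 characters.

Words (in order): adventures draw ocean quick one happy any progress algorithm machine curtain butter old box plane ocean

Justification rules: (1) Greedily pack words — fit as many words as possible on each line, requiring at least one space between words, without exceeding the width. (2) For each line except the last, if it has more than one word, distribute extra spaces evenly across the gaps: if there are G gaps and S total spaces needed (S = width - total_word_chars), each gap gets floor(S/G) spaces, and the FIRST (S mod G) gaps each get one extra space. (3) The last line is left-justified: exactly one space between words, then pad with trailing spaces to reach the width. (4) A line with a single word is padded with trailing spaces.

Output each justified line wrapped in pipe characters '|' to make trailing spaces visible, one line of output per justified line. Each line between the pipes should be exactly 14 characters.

Line 1: ['adventures'] (min_width=10, slack=4)
Line 2: ['draw', 'ocean'] (min_width=10, slack=4)
Line 3: ['quick', 'one'] (min_width=9, slack=5)
Line 4: ['happy', 'any'] (min_width=9, slack=5)
Line 5: ['progress'] (min_width=8, slack=6)
Line 6: ['algorithm'] (min_width=9, slack=5)
Line 7: ['machine'] (min_width=7, slack=7)
Line 8: ['curtain', 'butter'] (min_width=14, slack=0)
Line 9: ['old', 'box', 'plane'] (min_width=13, slack=1)
Line 10: ['ocean'] (min_width=5, slack=9)

Answer: |adventures    |
|draw     ocean|
|quick      one|
|happy      any|
|progress      |
|algorithm     |
|machine       |
|curtain butter|
|old  box plane|
|ocean         |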